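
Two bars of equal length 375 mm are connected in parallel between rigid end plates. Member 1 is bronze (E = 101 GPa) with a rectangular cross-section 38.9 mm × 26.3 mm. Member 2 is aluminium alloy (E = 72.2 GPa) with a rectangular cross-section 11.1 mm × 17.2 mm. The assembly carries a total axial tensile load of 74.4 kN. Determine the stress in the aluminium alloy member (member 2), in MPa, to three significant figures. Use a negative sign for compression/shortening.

45.9 MPa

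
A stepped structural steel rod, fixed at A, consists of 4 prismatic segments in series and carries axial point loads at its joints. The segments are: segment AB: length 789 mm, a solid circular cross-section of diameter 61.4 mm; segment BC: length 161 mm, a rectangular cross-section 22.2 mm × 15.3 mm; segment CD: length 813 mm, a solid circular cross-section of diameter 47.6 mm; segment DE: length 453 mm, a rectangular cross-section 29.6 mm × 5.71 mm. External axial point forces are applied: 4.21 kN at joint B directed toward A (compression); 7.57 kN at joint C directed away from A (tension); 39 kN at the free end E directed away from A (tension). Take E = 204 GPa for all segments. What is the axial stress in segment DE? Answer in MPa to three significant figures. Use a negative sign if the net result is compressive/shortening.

Internal axial forces (sectioning from the free end, tension +): N_DE = 39 kN, N_CD = 39 kN, N_BC = 46.57 kN, N_AB = 42.36 kN.
A_DE = 169 mm².
σ_DE = N_DE/A_DE = 39000/169 = 230.7 MPa.

231 MPa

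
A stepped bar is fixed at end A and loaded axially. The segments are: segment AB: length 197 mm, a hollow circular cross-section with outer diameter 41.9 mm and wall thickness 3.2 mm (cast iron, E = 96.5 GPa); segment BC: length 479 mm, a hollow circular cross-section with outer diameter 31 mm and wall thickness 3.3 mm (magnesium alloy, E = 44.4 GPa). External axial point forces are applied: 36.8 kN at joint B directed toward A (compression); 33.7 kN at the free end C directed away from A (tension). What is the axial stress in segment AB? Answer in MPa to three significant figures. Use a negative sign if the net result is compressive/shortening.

Internal axial forces (sectioning from the free end, tension +): N_BC = 33.7 kN, N_AB = -3.1 kN.
A_AB = 389.1 mm².
σ_AB = N_AB/A_AB = -3100/389.1 = -7.968 MPa.

-7.97 MPa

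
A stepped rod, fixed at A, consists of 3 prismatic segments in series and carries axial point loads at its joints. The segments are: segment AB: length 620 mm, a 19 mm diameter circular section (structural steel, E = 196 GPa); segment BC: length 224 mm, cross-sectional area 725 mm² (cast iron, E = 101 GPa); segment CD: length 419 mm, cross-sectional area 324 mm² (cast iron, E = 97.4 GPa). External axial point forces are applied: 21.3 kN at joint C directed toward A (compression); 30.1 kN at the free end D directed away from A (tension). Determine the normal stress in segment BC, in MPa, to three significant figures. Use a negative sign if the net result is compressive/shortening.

Internal axial forces (sectioning from the free end, tension +): N_CD = 30.1 kN, N_BC = 8.8 kN, N_AB = 8.8 kN.
σ_BC = N_BC/A_BC = 8800/725 = 12.14 MPa.

12.1 MPa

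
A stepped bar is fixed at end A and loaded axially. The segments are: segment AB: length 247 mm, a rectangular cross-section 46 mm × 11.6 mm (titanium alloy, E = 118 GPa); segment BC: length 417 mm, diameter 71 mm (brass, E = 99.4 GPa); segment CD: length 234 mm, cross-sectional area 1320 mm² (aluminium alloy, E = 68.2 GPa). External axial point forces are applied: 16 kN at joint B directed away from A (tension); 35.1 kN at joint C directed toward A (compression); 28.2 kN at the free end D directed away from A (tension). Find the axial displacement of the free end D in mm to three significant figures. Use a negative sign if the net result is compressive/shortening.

Internal axial forces (sectioning from the free end, tension +): N_CD = 28.2 kN, N_BC = -6.9 kN, N_AB = 9.1 kN.
A_AB = 533.6 mm².
A_BC = 3959 mm².
δ_AB = 9100·247/(533.6·118000) = 0.0357 mm
δ_BC = -6900·417/(3959·99400) = -0.007311 mm
δ_CD = 28200·234/(1320·68200) = 0.0733 mm
δ = Σδ_i = 0.1017 mm.

0.102 mm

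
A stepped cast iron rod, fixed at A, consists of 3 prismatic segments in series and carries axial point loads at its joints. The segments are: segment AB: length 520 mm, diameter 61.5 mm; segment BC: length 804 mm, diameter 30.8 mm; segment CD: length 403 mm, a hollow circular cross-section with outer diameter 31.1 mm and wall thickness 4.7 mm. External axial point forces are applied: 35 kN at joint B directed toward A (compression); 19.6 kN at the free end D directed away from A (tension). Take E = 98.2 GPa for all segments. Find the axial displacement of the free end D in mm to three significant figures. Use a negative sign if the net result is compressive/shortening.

0.394 mm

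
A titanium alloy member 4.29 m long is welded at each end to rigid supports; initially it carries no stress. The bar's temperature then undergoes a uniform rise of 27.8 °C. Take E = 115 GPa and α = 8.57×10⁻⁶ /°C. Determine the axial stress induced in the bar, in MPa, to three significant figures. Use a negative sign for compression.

-27.4 MPa

Free thermal expansion αLΔT = 8.57e-6 · 4290 · 27.8 = 1.022 mm.
The walls impose strain ε = −(1.022)/4290 = -2.3825e-04; σ = Eε = 115000 · -2.3825e-04 = -27.4 MPa.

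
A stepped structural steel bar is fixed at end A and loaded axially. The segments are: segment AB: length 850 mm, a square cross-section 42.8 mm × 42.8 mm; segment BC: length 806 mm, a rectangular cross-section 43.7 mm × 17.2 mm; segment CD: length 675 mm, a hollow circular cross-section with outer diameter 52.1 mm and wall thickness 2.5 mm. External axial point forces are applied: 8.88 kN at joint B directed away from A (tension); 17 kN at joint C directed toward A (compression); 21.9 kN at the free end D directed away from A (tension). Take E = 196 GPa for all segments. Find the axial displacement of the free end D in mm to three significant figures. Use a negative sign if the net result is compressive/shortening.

0.253 mm

Internal axial forces (sectioning from the free end, tension +): N_CD = 21.9 kN, N_BC = 4.9 kN, N_AB = 13.78 kN.
A_AB = 1832 mm².
A_BC = 751.6 mm².
A_CD = 389.6 mm².
δ_AB = 13780·850/(1832·196000) = 0.03262 mm
δ_BC = 4900·806/(751.6·196000) = 0.02681 mm
δ_CD = 21900·675/(389.6·196000) = 0.1936 mm
δ = Σδ_i = 0.253 mm.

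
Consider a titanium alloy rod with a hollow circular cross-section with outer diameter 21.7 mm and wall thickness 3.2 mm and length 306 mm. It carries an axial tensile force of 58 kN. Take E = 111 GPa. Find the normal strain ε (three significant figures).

0.00281

A = 186 mm².
σ = N/A = 311.9 MPa; ε = σ/E = 311.9/111000 = 2.810e-03.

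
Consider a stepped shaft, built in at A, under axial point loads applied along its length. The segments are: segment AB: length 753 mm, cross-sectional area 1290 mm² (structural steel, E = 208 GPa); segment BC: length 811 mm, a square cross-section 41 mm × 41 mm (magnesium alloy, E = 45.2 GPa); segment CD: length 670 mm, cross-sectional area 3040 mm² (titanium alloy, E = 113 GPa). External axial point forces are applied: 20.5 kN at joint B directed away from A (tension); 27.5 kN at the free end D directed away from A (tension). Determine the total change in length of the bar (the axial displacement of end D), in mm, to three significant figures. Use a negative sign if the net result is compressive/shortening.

Internal axial forces (sectioning from the free end, tension +): N_CD = 27.5 kN, N_BC = 27.5 kN, N_AB = 48 kN.
A_BC = 1681 mm².
δ_AB = 48000·753/(1290·208000) = 0.1347 mm
δ_BC = 27500·811/(1681·45200) = 0.2935 mm
δ_CD = 27500·670/(3040·113000) = 0.05364 mm
δ = Σδ_i = 0.4819 mm.

0.482 mm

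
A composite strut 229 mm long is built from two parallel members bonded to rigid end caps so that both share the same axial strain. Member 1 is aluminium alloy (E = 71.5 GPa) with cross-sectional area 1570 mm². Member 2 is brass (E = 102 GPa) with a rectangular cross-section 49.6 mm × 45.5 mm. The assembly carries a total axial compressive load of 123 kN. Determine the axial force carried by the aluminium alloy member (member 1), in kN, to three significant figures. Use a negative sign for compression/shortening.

-40.3 kN

A_2 = 2257 mm².
Equal strain + equilibrium ⇒ each member carries load in proportion to AE: A₁E₁ = 112300000 N, A₂E₂ = 230200000 N, ΣAE = 342400000 N.
F₁ = P·A₁E₁/ΣAE = -123000·112300000/342400000 = -40320 N.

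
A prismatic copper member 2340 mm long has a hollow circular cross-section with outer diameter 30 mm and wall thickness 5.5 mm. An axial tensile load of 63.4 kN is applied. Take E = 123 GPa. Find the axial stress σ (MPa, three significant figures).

A = 423.3 mm².
σ = N/A = 63400/423.3 = 149.8 MPa.

150 MPa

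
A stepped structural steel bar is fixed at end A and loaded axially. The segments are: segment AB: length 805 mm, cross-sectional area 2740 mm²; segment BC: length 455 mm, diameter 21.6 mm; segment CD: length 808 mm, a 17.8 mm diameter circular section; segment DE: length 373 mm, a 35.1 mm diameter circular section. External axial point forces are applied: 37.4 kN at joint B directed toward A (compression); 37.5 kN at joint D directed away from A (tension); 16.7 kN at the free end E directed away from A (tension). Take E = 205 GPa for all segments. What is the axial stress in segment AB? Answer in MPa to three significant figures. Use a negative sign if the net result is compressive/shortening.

6.13 MPa

Internal axial forces (sectioning from the free end, tension +): N_DE = 16.7 kN, N_CD = 54.2 kN, N_BC = 54.2 kN, N_AB = 16.8 kN.
σ_AB = N_AB/A_AB = 16800/2740 = 6.131 MPa.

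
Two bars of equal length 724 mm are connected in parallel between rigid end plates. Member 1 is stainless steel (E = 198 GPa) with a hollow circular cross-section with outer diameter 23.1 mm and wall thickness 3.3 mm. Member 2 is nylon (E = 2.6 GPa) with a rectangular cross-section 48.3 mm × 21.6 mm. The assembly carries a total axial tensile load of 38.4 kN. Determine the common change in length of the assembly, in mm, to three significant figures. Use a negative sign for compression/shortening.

A_1 = 205.3 mm².
A_2 = 1043 mm².
Equal strain + equilibrium ⇒ each member carries load in proportion to AE: A₁E₁ = 40640000 N, A₂E₂ = 2713000 N, ΣAE = 43360000 N.
δ = PL/ΣAE = 38400·724/43360000 = 0.6412 mm.

0.641 mm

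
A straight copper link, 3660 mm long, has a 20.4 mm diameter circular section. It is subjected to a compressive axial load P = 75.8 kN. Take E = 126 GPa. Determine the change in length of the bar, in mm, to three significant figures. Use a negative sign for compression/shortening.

A = 326.9 mm².
δ_mech = NL/(AE) = -75800·3660/(326.9·126000) = -6.736 mm.

-6.74 mm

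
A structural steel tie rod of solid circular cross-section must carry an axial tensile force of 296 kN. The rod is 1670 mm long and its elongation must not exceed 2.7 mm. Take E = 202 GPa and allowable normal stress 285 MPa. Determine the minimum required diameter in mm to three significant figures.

36.4 mm

Required area A ≥ P/σ_allow = 296000/285 = 1039 mm².
For a solid circular section, d ≥ √(4A/π) = 36.36 mm.
Elongation limit: A ≥ PL/(Eδ_allow) = 296000·1670/(202000·2.7) = 906.3 mm² ⇒ d ≥ 33.97 mm.
The stress limit governs.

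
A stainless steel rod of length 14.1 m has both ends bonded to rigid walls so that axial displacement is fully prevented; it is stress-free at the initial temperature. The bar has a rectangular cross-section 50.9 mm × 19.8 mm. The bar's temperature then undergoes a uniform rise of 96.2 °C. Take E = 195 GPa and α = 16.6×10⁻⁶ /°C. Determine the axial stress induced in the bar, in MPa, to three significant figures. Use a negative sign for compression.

-311 MPa

Free thermal expansion αLΔT = 16.6e-6 · 14100 · 96.2 = 22.52 mm.
The walls impose strain ε = −(22.52)/14100 = -1.5969e-03; σ = Eε = 195000 · -1.5969e-03 = -311.4 MPa.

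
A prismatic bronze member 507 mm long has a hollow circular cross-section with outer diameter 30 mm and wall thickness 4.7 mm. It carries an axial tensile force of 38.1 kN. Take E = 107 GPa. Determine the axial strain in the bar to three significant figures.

A = 373.6 mm².
σ = N/A = 102 MPa; ε = σ/E = 102/107000 = 9.532e-04.

9.53e-04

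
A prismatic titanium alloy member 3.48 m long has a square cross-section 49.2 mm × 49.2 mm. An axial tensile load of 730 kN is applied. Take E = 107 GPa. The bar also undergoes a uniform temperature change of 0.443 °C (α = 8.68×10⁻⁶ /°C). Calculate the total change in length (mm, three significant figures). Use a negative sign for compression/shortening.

A = 2421 mm².
δ_mech = NL/(AE) = 730000·3480/(2421·107000) = 9.808 mm.
δ_thermal = αLΔT = 8.68e-6·3480·0.443 = 0.01338 mm.
δ = δ_mech + δ_thermal = 9.822 mm.

9.82 mm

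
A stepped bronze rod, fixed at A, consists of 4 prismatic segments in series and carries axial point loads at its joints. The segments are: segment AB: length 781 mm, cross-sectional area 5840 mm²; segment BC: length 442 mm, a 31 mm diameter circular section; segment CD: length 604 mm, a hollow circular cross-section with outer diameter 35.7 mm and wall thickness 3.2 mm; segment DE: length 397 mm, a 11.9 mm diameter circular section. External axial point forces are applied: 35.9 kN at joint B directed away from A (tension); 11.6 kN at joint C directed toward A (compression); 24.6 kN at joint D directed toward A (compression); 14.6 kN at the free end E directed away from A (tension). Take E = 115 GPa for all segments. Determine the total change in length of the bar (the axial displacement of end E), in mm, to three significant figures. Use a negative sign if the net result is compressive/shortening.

0.199 mm

Internal axial forces (sectioning from the free end, tension +): N_DE = 14.6 kN, N_CD = -10 kN, N_BC = -21.6 kN, N_AB = 14.3 kN.
A_BC = 754.8 mm².
A_CD = 326.7 mm².
A_DE = 111.2 mm².
δ_AB = 14300·781/(5840·115000) = 0.01663 mm
δ_BC = -21600·442/(754.8·115000) = -0.11 mm
δ_CD = -10000·604/(326.7·115000) = -0.1608 mm
δ_DE = 14600·397/(111.2·115000) = 0.4532 mm
δ = Σδ_i = 0.1991 mm.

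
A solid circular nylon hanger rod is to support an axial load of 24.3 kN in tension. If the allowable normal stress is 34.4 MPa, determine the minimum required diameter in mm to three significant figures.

30.0 mm

Required area A ≥ P/σ_allow = 24300/34.4 = 706.4 mm².
For a solid circular section, d ≥ √(4A/π) = 29.99 mm.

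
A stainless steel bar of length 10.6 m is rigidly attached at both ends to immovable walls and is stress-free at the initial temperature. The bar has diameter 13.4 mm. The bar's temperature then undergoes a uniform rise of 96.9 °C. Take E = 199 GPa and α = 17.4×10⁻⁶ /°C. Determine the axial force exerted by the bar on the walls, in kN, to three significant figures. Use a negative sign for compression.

Free thermal expansion αLΔT = 17.4e-6 · 10600 · 96.9 = 17.87 mm.
The walls impose strain ε = −(17.87)/10600 = -1.6861e-03; σ = Eε = 199000 · -1.6861e-03 = -335.5 MPa.
Wall reaction R = σ·A = -335.5·141 = -47320 N = -47.32 kN.

-47.3 kN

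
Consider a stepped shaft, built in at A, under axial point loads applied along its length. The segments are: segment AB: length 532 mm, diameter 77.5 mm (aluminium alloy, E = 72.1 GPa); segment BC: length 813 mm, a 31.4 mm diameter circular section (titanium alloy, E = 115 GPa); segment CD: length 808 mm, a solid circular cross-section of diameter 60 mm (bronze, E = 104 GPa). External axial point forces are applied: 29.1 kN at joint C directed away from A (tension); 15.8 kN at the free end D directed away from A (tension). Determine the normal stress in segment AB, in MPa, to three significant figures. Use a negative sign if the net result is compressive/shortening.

Internal axial forces (sectioning from the free end, tension +): N_CD = 15.8 kN, N_BC = 44.9 kN, N_AB = 44.9 kN.
A_AB = 4717 mm².
σ_AB = N_AB/A_AB = 44900/4717 = 9.518 MPa.

9.52 MPa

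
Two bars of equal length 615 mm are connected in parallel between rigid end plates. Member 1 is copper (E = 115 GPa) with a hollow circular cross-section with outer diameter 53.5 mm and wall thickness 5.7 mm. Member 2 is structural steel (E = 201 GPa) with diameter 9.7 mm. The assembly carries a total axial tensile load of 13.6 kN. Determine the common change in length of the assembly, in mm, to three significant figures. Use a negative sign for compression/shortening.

A_1 = 856 mm².
A_2 = 73.9 mm².
Equal strain + equilibrium ⇒ each member carries load in proportion to AE: A₁E₁ = 98440000 N, A₂E₂ = 14850000 N, ΣAE = 113300000 N.
δ = PL/ΣAE = 13600·615/113300000 = 0.07383 mm.

0.0738 mm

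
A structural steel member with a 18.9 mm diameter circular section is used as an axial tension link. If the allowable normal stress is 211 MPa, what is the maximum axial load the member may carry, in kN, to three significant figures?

59.2 kN

A = 280.6 mm².
P_max = σ_allow · A = 211 · 280.6 = 59200 N = 59.2 kN.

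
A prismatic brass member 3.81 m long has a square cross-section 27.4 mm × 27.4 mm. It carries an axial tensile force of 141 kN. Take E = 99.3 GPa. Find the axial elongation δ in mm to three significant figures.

A = 750.8 mm².
δ_mech = NL/(AE) = 141000·3810/(750.8·99300) = 7.206 mm.

7.21 mm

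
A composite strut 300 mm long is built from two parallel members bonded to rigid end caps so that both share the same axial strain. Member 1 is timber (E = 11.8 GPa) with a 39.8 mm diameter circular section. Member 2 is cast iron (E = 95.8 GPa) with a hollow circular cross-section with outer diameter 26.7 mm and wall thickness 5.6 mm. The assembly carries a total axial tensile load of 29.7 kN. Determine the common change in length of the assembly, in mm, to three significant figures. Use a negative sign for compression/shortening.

A_1 = 1244 mm².
A_2 = 371.2 mm².
Equal strain + equilibrium ⇒ each member carries load in proportion to AE: A₁E₁ = 14680000 N, A₂E₂ = 35560000 N, ΣAE = 50240000 N.
δ = PL/ΣAE = 29700·300/50240000 = 0.1773 mm.

0.177 mm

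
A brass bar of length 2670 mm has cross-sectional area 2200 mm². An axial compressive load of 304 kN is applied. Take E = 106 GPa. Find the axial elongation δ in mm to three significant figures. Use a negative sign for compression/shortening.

δ_mech = NL/(AE) = -304000·2670/(2200·106000) = -3.481 mm.

-3.48 mm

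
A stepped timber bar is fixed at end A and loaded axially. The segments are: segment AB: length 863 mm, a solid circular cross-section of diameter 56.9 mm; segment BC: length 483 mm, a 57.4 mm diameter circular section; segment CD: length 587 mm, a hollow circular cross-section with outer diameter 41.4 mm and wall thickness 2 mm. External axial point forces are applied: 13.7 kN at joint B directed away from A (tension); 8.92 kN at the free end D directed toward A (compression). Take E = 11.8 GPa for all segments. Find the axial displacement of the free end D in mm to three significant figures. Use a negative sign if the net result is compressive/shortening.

-1.80 mm

Internal axial forces (sectioning from the free end, tension +): N_CD = -8.92 kN, N_BC = -8.92 kN, N_AB = 4.78 kN.
A_AB = 2543 mm².
A_BC = 2588 mm².
A_CD = 247.6 mm².
δ_AB = 4780·863/(2543·11800) = 0.1375 mm
δ_BC = -8920·483/(2588·11800) = -0.1411 mm
δ_CD = -8920·587/(247.6·11800) = -1.792 mm
δ = Σδ_i = -1.796 mm.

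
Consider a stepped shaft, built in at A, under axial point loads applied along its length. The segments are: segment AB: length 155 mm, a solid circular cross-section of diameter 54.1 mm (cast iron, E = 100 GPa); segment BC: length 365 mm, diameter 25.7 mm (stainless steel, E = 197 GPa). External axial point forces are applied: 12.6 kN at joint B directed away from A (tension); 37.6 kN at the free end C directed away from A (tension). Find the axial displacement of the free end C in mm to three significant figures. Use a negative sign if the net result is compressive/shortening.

0.168 mm

Internal axial forces (sectioning from the free end, tension +): N_BC = 37.6 kN, N_AB = 50.2 kN.
A_AB = 2299 mm².
A_BC = 518.7 mm².
δ_AB = 50200·155/(2299·100000) = 0.03385 mm
δ_BC = 37600·365/(518.7·197000) = 0.1343 mm
δ = Σδ_i = 0.1681 mm.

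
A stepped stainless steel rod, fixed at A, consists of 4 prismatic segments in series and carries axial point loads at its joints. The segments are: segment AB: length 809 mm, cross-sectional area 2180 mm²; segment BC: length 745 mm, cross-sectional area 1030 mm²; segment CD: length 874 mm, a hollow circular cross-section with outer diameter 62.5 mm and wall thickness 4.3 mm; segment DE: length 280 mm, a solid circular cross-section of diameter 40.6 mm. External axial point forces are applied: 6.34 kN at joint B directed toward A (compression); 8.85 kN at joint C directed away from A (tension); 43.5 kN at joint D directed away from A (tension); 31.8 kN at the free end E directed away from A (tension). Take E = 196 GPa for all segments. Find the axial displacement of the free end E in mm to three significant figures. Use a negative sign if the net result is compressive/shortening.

0.920 mm

Internal axial forces (sectioning from the free end, tension +): N_DE = 31.8 kN, N_CD = 75.3 kN, N_BC = 84.15 kN, N_AB = 77.81 kN.
A_CD = 786.2 mm².
A_DE = 1295 mm².
δ_AB = 77810·809/(2180·196000) = 0.1473 mm
δ_BC = 84150·745/(1030·196000) = 0.3105 mm
δ_CD = 75300·874/(786.2·196000) = 0.4271 mm
δ_DE = 31800·280/(1295·196000) = 0.03509 mm
δ = Σδ_i = 0.92 mm.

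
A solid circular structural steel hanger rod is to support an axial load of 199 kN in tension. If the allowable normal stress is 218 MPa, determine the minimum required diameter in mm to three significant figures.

34.1 mm

Required area A ≥ P/σ_allow = 199000/218 = 912.8 mm².
For a solid circular section, d ≥ √(4A/π) = 34.09 mm.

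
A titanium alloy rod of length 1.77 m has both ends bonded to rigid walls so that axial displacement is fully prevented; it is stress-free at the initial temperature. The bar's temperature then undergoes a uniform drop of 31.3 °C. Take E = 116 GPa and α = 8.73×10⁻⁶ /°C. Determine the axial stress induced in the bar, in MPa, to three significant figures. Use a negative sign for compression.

31.7 MPa

Free thermal expansion αLΔT = 8.73e-6 · 1770 · -31.3 = -0.4837 mm.
The walls impose strain ε = −(-0.4837)/1770 = 2.7325e-04; σ = Eε = 116000 · 2.7325e-04 = 31.7 MPa.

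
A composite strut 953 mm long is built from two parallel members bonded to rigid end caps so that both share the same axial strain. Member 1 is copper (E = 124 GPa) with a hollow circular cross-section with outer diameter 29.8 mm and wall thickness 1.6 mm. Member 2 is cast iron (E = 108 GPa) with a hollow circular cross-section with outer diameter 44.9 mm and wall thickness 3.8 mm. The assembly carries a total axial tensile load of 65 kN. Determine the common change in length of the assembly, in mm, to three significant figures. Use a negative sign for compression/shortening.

0.878 mm

A_1 = 141.7 mm².
A_2 = 490.7 mm².
Equal strain + equilibrium ⇒ each member carries load in proportion to AE: A₁E₁ = 17580000 N, A₂E₂ = 52990000 N, ΣAE = 70570000 N.
δ = PL/ΣAE = 65000·953/70570000 = 0.8778 mm.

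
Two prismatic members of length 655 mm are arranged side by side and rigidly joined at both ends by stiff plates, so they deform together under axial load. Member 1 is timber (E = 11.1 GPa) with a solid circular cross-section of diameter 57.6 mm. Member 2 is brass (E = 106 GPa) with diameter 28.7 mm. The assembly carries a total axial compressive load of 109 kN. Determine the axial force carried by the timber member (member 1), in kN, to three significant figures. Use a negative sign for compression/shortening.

A_1 = 2606 mm².
A_2 = 646.9 mm².
Equal strain + equilibrium ⇒ each member carries load in proportion to AE: A₁E₁ = 28920000 N, A₂E₂ = 68570000 N, ΣAE = 97500000 N.
F₁ = P·A₁E₁/ΣAE = -109000·28920000/97500000 = -32340 N.

-32.3 kN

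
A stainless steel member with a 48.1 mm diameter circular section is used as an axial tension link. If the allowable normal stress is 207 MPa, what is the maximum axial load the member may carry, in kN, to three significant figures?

376 kN

A = 1817 mm².
P_max = σ_allow · A = 207 · 1817 = 376100 N = 376.1 kN.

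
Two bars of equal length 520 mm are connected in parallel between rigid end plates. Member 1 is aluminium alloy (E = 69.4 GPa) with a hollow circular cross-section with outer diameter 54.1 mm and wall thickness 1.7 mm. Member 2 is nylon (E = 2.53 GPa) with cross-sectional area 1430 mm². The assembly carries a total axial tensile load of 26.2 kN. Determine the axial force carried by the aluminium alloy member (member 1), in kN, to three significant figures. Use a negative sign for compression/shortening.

22.1 kN

A_1 = 279.9 mm².
Equal strain + equilibrium ⇒ each member carries load in proportion to AE: A₁E₁ = 19420000 N, A₂E₂ = 3618000 N, ΣAE = 23040000 N.
F₁ = P·A₁E₁/ΣAE = 26200·19420000/23040000 = 22090 N.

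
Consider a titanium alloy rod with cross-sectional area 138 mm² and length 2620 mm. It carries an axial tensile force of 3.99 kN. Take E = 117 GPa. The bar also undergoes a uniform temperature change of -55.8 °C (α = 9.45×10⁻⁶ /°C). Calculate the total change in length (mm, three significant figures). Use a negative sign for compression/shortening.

-0.734 mm

δ_mech = NL/(AE) = 3990·2620/(138·117000) = 0.6475 mm.
δ_thermal = αLΔT = 9.45e-6·2620·-55.8 = -1.382 mm.
δ = δ_mech + δ_thermal = -0.7341 mm.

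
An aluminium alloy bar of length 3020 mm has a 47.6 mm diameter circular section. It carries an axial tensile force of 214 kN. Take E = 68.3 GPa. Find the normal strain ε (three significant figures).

A = 1780 mm².
σ = N/A = 120.3 MPa; ε = σ/E = 120.3/68300 = 1.761e-03.

0.00176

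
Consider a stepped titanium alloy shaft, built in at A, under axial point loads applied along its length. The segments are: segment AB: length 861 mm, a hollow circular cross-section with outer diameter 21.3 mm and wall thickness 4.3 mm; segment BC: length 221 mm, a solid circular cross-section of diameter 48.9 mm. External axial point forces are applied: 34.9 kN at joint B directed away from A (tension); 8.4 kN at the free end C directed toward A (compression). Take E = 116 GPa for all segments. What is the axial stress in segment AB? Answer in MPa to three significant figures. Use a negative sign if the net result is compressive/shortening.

115 MPa

Internal axial forces (sectioning from the free end, tension +): N_BC = -8.4 kN, N_AB = 26.5 kN.
A_AB = 229.7 mm².
σ_AB = N_AB/A_AB = 26500/229.7 = 115.4 MPa.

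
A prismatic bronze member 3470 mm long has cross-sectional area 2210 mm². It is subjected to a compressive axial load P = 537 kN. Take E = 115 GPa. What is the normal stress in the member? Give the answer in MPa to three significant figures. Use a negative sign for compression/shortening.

-243 MPa

σ = N/A = -537000/2210 = -243 MPa.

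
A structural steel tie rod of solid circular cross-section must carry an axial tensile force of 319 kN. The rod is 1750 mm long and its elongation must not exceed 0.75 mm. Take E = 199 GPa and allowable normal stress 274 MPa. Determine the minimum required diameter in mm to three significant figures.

Required area A ≥ P/σ_allow = 319000/274 = 1164 mm².
For a solid circular section, d ≥ √(4A/π) = 38.5 mm.
Elongation limit: A ≥ PL/(Eδ_allow) = 319000·1750/(199000·0.75) = 3740 mm² ⇒ d ≥ 69.01 mm.
The elongation limit governs.

69.0 mm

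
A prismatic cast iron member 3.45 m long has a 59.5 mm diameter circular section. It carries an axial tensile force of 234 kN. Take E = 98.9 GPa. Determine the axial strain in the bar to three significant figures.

8.51e-04

A = 2781 mm².
σ = N/A = 84.16 MPa; ε = σ/E = 84.16/98900 = 8.509e-04.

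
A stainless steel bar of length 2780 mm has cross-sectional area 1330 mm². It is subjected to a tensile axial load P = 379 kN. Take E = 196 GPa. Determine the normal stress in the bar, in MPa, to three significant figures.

285 MPa

σ = N/A = 379000/1330 = 285 MPa.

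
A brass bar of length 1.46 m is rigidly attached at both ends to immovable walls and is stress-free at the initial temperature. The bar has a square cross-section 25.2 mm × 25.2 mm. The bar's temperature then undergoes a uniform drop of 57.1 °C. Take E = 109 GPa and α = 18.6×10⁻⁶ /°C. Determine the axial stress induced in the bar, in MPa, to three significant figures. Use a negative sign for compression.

Free thermal expansion αLΔT = 18.6e-6 · 1460 · -57.1 = -1.551 mm.
The walls impose strain ε = −(-1.551)/1460 = 1.0621e-03; σ = Eε = 109000 · 1.0621e-03 = 115.8 MPa.

116 MPa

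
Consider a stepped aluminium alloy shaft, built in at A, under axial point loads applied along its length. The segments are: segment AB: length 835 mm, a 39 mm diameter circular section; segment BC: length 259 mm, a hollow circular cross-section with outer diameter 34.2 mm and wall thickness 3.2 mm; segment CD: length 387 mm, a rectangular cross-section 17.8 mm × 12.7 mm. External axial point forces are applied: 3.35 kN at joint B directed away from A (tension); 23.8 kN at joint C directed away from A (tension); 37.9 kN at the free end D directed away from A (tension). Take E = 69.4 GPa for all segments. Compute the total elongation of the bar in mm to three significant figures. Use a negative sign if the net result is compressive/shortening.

2.33 mm

Internal axial forces (sectioning from the free end, tension +): N_CD = 37.9 kN, N_BC = 61.7 kN, N_AB = 65.05 kN.
A_AB = 1195 mm².
A_BC = 311.6 mm².
A_CD = 226.1 mm².
δ_AB = 65050·835/(1195·69400) = 0.6552 mm
δ_BC = 61700·259/(311.6·69400) = 0.7389 mm
δ_CD = 37900·387/(226.1·69400) = 0.9349 mm
δ = Σδ_i = 2.329 mm.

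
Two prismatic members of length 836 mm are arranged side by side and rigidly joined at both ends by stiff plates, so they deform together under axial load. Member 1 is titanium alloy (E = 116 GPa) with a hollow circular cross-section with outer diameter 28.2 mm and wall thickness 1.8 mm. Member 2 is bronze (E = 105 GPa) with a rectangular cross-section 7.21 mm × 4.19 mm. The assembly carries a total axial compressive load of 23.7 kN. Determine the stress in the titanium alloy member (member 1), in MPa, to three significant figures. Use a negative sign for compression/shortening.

A_1 = 149.3 mm².
A_2 = 30.21 mm².
Equal strain + equilibrium ⇒ each member carries load in proportion to AE: A₁E₁ = 17320000 N, A₂E₂ = 3172000 N, ΣAE = 20490000 N.
σ₁ = P·E₁/ΣAE = -23700·116000/20490000 = -134.2 MPa.

-134 MPa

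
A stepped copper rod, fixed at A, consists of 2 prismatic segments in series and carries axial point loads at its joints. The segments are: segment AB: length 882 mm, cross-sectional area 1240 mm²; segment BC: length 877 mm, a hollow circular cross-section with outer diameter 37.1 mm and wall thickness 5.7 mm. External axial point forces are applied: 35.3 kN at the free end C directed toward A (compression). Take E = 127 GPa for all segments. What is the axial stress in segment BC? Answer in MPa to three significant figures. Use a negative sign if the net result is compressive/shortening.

Internal axial forces (sectioning from the free end, tension +): N_BC = -35.3 kN, N_AB = -35.3 kN.
A_BC = 562.3 mm².
σ_BC = N_BC/A_BC = -35300/562.3 = -62.78 MPa.

-62.8 MPa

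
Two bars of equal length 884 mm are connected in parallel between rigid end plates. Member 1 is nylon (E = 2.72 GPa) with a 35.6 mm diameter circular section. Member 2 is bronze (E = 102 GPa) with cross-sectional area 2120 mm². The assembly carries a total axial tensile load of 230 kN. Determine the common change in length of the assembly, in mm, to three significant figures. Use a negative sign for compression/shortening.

0.929 mm

A_1 = 995.4 mm².
Equal strain + equilibrium ⇒ each member carries load in proportion to AE: A₁E₁ = 2707000 N, A₂E₂ = 216200000 N, ΣAE = 218900000 N.
δ = PL/ΣAE = 230000·884/218900000 = 0.9286 mm.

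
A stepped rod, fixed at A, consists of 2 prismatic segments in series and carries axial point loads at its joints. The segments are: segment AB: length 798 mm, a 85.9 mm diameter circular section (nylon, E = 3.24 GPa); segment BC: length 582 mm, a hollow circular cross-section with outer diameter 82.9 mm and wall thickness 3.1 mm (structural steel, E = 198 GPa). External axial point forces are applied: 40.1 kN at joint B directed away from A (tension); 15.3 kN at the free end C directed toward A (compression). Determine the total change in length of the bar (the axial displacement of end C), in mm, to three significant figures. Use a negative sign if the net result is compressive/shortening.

Internal axial forces (sectioning from the free end, tension +): N_BC = -15.3 kN, N_AB = 24.8 kN.
A_AB = 5795 mm².
A_BC = 777.2 mm².
δ_AB = 24800·798/(5795·3240) = 1.054 mm
δ_BC = -15300·582/(777.2·198000) = -0.05787 mm
δ = Σδ_i = 0.9961 mm.

0.996 mm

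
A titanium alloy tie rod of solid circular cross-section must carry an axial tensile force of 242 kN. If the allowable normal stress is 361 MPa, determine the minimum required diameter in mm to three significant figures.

Required area A ≥ P/σ_allow = 242000/361 = 670.4 mm².
For a solid circular section, d ≥ √(4A/π) = 29.22 mm.

29.2 mm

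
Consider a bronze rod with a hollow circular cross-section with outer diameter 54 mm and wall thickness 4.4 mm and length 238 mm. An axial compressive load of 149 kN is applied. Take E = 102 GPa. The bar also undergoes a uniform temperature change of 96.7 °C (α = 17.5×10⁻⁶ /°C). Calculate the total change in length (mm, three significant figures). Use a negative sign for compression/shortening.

-0.104 mm

A = 685.6 mm².
δ_mech = NL/(AE) = -149000·238/(685.6·102000) = -0.5071 mm.
δ_thermal = αLΔT = 17.5e-6·238·96.7 = 0.4028 mm.
δ = δ_mech + δ_thermal = -0.1043 mm.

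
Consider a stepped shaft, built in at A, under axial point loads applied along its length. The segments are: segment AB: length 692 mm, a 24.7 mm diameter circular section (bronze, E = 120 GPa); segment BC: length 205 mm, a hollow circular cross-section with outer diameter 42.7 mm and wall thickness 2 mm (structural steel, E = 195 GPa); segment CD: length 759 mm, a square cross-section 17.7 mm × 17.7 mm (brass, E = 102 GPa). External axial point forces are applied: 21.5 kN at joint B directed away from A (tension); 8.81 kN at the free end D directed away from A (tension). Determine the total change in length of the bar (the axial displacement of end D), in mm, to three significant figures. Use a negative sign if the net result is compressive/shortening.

0.610 mm

Internal axial forces (sectioning from the free end, tension +): N_CD = 8.81 kN, N_BC = 8.81 kN, N_AB = 30.31 kN.
A_AB = 479.2 mm².
A_BC = 255.7 mm².
A_CD = 313.3 mm².
δ_AB = 30310·692/(479.2·120000) = 0.3648 mm
δ_BC = 8810·205/(255.7·195000) = 0.03622 mm
δ_CD = 8810·759/(313.3·102000) = 0.2093 mm
δ = Σδ_i = 0.6102 mm.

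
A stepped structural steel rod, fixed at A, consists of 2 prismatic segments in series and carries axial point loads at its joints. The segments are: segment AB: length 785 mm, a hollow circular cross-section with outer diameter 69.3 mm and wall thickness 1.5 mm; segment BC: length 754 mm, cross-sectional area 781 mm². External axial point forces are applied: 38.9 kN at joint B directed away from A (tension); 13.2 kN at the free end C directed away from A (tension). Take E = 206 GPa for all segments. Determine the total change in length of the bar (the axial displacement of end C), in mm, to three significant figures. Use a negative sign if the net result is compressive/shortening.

Internal axial forces (sectioning from the free end, tension +): N_BC = 13.2 kN, N_AB = 52.1 kN.
A_AB = 319.5 mm².
δ_AB = 52100·785/(319.5·206000) = 0.6214 mm
δ_BC = 13200·754/(781·206000) = 0.06186 mm
δ = Σδ_i = 0.6833 mm.

0.683 mm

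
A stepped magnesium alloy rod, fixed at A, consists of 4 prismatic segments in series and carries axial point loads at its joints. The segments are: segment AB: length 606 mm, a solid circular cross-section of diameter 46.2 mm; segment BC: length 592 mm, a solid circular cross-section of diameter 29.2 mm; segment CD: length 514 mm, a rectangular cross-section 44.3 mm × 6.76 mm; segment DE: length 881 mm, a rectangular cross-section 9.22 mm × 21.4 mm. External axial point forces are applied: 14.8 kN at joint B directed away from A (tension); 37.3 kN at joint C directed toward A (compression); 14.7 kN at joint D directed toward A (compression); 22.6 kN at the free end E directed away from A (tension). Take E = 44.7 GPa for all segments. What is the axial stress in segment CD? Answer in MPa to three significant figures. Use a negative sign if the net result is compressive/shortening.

26.4 MPa

Internal axial forces (sectioning from the free end, tension +): N_DE = 22.6 kN, N_CD = 7.9 kN, N_BC = -29.4 kN, N_AB = -14.6 kN.
A_CD = 299.5 mm².
σ_CD = N_CD/A_CD = 7900/299.5 = 26.38 MPa.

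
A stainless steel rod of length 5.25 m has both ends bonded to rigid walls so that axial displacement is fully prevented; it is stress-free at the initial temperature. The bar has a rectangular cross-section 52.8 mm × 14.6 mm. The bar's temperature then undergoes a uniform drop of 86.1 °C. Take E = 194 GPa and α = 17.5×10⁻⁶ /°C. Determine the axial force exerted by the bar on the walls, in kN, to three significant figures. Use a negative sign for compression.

225 kN

Free thermal expansion αLΔT = 17.5e-6 · 5250 · -86.1 = -7.91 mm.
The walls impose strain ε = −(-7.91)/5250 = 1.5067e-03; σ = Eε = 194000 · 1.5067e-03 = 292.3 MPa.
Wall reaction R = σ·A = 292.3·770.9 = 225300 N = 225.3 kN.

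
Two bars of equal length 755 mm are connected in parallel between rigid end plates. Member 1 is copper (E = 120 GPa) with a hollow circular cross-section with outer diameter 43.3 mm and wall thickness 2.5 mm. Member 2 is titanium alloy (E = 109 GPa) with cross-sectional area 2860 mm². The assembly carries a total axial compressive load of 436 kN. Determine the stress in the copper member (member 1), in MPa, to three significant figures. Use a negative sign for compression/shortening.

A_1 = 320.4 mm².
Equal strain + equilibrium ⇒ each member carries load in proportion to AE: A₁E₁ = 38450000 N, A₂E₂ = 311700000 N, ΣAE = 350200000 N.
σ₁ = P·E₁/ΣAE = -436000·120000/350200000 = -149.4 MPa.

-149 MPa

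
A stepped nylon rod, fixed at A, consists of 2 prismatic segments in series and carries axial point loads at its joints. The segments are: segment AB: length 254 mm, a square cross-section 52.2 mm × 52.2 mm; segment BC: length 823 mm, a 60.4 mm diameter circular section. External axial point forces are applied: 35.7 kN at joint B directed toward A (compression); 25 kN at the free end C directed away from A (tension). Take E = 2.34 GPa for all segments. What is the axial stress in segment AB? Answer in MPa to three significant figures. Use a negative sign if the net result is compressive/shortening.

Internal axial forces (sectioning from the free end, tension +): N_BC = 25 kN, N_AB = -10.7 kN.
A_AB = 2725 mm².
σ_AB = N_AB/A_AB = -10700/2725 = -3.927 MPa.

-3.93 MPa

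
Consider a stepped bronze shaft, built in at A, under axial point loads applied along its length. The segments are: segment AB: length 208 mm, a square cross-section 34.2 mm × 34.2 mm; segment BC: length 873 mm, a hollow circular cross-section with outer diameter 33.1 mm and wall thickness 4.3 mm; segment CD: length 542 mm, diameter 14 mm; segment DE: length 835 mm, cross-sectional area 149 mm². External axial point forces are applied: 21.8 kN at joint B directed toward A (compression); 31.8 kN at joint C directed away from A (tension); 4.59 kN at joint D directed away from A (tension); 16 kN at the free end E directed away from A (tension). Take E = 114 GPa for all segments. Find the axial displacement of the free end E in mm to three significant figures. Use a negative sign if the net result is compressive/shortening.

2.50 mm

Internal axial forces (sectioning from the free end, tension +): N_DE = 16 kN, N_CD = 20.59 kN, N_BC = 52.39 kN, N_AB = 30.59 kN.
A_AB = 1170 mm².
A_BC = 389.1 mm².
A_CD = 153.9 mm².
δ_AB = 30590·208/(1170·114000) = 0.04772 mm
δ_BC = 52390·873/(389.1·114000) = 1.031 mm
δ_CD = 20590·542/(153.9·114000) = 0.6359 mm
δ_DE = 16000·835/(149·114000) = 0.7865 mm
δ = Σδ_i = 2.501 mm.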